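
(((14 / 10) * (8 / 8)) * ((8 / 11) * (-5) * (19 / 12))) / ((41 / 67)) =-17822 / 1353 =-13.17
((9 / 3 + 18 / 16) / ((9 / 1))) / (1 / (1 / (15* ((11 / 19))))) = 19 / 360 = 0.05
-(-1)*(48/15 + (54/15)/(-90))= 79/25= 3.16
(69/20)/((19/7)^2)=3381/7220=0.47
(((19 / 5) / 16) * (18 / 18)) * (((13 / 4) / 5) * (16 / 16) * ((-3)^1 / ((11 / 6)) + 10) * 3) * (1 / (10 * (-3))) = -5681 / 44000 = -0.13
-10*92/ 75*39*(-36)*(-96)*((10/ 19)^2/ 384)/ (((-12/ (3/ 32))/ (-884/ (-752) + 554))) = 1404338715/ 271472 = 5173.05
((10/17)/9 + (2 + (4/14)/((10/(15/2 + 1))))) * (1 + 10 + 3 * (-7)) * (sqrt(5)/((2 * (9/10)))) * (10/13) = -1236050 * sqrt(5)/125307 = -22.06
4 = 4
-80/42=-40/21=-1.90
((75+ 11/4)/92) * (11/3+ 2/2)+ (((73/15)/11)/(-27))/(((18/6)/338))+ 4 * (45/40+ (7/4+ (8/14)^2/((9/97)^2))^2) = 1005078105608083/159419965320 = 6304.59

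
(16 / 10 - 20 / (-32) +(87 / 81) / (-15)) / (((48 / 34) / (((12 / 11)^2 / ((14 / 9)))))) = 1.17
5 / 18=0.28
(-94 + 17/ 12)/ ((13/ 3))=-1111/ 52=-21.37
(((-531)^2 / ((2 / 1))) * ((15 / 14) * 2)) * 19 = 80358885 / 14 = 5739920.36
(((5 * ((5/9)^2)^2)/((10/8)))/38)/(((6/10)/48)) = 100000/124659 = 0.80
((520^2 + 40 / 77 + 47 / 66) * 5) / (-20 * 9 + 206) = 624626845 / 12012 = 52000.24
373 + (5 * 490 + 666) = 3489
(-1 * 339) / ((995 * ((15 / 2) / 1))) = -226 / 4975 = -0.05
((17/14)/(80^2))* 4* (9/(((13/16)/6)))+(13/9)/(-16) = -13051/327600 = -0.04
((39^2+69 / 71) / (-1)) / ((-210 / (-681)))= -2452962 / 497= -4935.54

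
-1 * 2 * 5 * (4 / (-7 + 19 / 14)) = 560 / 79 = 7.09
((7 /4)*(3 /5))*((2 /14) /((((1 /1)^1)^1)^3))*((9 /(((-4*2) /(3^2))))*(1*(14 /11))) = -1701 /880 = -1.93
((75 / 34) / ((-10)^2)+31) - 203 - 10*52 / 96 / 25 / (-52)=-701653 / 4080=-171.97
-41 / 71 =-0.58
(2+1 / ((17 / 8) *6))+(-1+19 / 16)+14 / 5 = 20669 / 4080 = 5.07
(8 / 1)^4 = 4096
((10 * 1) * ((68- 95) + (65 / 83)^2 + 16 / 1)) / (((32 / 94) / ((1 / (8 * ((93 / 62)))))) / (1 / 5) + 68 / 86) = -723053170 / 147693271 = -4.90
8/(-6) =-4/3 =-1.33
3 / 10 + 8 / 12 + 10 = 329 / 30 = 10.97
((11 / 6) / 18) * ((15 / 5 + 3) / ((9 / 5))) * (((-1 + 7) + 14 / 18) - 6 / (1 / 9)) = -23375 / 1458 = -16.03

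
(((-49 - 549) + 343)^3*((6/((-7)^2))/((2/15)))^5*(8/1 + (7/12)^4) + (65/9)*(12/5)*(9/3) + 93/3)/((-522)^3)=6357017559423331123/10285653135545690112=0.62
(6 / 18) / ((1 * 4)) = 1 / 12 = 0.08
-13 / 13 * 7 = -7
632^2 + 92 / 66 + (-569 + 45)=13163746 / 33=398901.39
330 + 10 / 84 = 13865 / 42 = 330.12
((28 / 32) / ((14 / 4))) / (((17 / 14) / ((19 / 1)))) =133 / 34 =3.91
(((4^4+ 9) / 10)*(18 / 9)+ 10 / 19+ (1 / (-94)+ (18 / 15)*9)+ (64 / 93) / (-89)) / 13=4753232383 / 960876930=4.95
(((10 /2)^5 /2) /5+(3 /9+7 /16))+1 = 15085 /48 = 314.27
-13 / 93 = -0.14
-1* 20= -20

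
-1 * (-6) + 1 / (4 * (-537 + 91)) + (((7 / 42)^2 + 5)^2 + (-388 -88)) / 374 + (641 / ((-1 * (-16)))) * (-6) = -25463680193 / 108088992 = -235.58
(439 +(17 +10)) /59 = 466 /59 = 7.90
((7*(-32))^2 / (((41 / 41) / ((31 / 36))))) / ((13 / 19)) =7388416 / 117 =63148.85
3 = 3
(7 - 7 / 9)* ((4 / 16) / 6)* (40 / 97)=0.11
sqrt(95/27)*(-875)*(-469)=410375*sqrt(285)/9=769769.71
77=77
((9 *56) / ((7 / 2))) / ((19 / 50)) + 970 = 25630 / 19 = 1348.95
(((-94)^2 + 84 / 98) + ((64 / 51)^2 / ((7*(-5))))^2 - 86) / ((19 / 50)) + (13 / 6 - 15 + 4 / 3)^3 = 1083713236584379 / 50387217048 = 21507.70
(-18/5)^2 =324/25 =12.96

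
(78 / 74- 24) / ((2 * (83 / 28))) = -11886 / 3071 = -3.87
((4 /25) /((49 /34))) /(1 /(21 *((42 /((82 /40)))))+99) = 0.00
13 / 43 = 0.30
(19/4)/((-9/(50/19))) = -25/18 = -1.39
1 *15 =15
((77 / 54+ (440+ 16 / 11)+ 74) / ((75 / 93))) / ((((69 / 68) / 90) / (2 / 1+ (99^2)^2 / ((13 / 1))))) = 2703088317414884 / 6435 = 420060344586.62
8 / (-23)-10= -238 / 23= -10.35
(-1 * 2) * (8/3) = -16/3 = -5.33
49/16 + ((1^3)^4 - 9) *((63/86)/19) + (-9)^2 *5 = 5330161/13072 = 407.75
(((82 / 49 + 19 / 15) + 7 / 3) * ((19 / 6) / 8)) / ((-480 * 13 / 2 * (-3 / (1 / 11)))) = 6137 / 302702400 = 0.00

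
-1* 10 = -10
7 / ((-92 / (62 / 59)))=-217 / 2714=-0.08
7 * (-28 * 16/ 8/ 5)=-78.40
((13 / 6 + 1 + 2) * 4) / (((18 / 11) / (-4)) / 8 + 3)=10912 / 1557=7.01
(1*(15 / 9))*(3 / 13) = 5 / 13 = 0.38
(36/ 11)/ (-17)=-36/ 187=-0.19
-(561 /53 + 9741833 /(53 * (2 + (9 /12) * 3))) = -2292757 /53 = -43259.57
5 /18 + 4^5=18437 /18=1024.28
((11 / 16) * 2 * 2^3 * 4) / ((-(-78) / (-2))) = -1.13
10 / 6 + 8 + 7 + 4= 62 / 3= 20.67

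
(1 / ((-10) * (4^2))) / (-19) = 1 / 3040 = 0.00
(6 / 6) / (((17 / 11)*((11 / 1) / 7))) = 7 / 17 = 0.41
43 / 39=1.10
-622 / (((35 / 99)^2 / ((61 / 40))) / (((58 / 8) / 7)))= -5392108359 / 686000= -7860.22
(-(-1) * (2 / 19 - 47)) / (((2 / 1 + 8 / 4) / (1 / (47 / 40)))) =-8910 / 893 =-9.98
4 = 4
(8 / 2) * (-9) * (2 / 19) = -72 / 19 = -3.79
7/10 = 0.70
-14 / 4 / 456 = -7 / 912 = -0.01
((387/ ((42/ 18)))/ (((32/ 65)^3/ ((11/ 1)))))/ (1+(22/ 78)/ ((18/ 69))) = 410346597375/ 55853056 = 7346.90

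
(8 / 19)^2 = 64 / 361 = 0.18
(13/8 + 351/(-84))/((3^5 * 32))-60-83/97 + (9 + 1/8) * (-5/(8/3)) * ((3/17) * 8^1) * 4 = -113076619423/718066944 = -157.47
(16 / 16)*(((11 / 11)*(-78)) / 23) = -78 / 23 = -3.39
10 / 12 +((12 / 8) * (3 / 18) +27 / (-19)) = -77 / 228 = -0.34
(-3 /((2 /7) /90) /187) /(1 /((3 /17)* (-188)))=532980 /3179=167.66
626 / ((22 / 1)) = 313 / 11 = 28.45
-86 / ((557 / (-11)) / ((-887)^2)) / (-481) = -744283474 / 267917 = -2778.04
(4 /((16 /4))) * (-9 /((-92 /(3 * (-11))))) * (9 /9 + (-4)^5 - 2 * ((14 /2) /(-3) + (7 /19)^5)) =748893745413 /227801108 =3287.49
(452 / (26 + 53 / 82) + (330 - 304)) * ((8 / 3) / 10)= 375496 / 32775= 11.46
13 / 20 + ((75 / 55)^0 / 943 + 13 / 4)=36787 / 9430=3.90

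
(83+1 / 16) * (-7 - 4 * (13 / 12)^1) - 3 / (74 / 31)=-279019 / 296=-942.63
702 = 702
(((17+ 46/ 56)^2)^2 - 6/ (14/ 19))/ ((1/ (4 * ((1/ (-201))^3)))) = -61996492945/ 1247844032064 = -0.05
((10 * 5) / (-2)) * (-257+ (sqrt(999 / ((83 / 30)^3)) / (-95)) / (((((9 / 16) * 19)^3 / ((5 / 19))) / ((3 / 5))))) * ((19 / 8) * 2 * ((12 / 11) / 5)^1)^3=24576 * sqrt(30710) / 16550512495+ 47594601 / 6655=7151.71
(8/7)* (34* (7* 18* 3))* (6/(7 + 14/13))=381888/35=10911.09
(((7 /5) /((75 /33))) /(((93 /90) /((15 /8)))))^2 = 480249 /384400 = 1.25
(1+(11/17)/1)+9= 181/17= 10.65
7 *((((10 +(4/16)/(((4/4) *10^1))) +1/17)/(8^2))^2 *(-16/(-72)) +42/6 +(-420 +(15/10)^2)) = -24505302410057/8522956800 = -2875.21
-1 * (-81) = 81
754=754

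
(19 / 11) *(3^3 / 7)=513 / 77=6.66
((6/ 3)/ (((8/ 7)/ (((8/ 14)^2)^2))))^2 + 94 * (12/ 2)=66358132/ 117649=564.03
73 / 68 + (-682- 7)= -46779 / 68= -687.93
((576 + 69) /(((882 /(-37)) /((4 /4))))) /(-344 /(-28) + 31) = -7955 /12726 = -0.63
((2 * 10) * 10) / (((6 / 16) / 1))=1600 / 3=533.33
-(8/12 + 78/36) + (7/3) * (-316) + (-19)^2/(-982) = -1090807/1473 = -740.53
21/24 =7/8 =0.88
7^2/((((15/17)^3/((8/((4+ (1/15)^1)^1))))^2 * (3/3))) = 75695416384/188375625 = 401.83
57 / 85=0.67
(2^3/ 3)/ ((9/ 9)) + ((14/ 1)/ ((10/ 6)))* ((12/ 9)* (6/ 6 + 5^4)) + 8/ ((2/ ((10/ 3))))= 35136/ 5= 7027.20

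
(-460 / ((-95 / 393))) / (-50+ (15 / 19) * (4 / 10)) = -9039 / 236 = -38.30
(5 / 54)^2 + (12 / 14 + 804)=16428919 / 20412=804.87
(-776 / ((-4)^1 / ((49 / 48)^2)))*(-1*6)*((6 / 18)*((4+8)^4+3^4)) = -538690761 / 64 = -8417043.14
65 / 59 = 1.10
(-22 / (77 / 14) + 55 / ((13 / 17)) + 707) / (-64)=-12.11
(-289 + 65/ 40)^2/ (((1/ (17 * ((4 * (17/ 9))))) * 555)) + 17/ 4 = 1527820549/ 79920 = 19116.87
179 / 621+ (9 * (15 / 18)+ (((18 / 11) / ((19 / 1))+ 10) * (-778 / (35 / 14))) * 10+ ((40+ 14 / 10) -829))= -32167.83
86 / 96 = 43 / 48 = 0.90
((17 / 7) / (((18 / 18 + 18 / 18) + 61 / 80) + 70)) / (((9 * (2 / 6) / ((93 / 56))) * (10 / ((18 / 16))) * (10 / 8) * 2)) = 4743 / 5704580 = 0.00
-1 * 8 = -8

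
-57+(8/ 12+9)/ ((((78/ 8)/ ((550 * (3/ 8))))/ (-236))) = -1884323/ 39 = -48315.97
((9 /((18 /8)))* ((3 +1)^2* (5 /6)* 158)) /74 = 12640 /111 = 113.87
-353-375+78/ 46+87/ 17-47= -300361/ 391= -768.19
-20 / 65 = -4 / 13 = -0.31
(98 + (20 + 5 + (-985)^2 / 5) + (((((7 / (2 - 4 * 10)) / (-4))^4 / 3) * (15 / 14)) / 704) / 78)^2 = 129568232097460826422954399456828383529 / 3436712626841735458461843456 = 37701212224.00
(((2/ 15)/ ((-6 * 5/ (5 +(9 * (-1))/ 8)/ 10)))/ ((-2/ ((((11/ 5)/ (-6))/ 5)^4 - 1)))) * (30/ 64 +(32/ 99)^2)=-2821387857960007/ 57159432000000000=-0.05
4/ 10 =2/ 5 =0.40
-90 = -90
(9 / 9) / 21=1 / 21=0.05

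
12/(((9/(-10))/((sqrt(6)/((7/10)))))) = -400* sqrt(6)/21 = -46.66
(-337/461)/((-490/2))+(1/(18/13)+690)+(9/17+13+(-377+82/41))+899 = 42449916647/34561170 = 1228.25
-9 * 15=-135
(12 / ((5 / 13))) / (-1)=-156 / 5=-31.20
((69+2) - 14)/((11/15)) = 855/11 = 77.73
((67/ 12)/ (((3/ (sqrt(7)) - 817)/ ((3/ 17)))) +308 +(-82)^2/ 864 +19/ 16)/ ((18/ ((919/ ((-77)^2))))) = 4997765572538393/ 1831040475286176 - 61573 * sqrt(7)/ 11302718983248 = 2.73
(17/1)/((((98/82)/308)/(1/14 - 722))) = -154980738/49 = -3162872.20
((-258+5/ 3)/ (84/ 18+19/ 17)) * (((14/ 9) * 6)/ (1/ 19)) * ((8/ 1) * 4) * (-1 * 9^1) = 667664256/ 295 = 2263268.66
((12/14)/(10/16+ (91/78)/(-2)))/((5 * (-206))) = -72/3605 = -0.02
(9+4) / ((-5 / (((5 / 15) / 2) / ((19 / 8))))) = -52 / 285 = -0.18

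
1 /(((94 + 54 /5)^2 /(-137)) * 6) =-3425 /1647456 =-0.00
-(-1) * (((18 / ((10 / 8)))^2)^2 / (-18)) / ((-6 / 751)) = 186872832 / 625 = 298996.53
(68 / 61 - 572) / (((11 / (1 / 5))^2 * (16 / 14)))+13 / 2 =2337883 / 369050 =6.33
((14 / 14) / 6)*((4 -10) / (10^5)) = -1 / 100000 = -0.00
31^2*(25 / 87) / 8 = 24025 / 696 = 34.52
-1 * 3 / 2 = -3 / 2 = -1.50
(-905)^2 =819025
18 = 18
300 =300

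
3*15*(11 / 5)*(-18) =-1782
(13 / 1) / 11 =13 / 11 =1.18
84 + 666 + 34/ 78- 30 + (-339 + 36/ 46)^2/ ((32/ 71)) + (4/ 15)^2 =12602679726899/ 49514400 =254525.55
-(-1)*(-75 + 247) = 172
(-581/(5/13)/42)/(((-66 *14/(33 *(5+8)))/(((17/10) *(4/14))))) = 238459/29400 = 8.11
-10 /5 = -2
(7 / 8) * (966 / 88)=3381 / 352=9.61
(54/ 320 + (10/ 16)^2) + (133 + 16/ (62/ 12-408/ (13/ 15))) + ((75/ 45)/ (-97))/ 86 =19417055021639/ 145419078720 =133.52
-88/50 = -44/25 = -1.76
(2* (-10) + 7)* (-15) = 195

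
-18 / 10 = -1.80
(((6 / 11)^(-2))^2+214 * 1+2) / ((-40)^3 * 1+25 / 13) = -0.00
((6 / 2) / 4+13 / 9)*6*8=316 / 3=105.33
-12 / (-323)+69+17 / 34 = 44921 / 646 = 69.54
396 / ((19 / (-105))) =-41580 / 19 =-2188.42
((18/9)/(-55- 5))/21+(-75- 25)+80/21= -60601/630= -96.19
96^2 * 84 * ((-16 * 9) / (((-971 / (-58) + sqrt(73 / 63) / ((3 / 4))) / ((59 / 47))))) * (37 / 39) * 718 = -1859822304554502586368 / 324234295645 + 7053418577749082112 * sqrt(511) / 324234295645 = -5244286678.35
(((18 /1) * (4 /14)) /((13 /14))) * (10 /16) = 45 /13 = 3.46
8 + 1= 9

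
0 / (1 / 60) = 0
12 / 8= 1.50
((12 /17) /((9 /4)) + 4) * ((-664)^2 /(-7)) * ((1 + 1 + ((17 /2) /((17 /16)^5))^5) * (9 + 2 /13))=-295633863913132043032313466889868800 /12192694219942717567204803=-24246803748.23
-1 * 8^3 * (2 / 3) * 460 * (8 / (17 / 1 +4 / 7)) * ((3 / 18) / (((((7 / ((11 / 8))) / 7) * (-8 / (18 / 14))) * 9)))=323840 / 1107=292.54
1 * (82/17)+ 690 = 694.82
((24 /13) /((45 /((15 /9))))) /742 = 4 /43407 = 0.00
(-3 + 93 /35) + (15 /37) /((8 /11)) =2223 /10360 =0.21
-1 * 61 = -61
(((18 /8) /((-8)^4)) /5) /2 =9 /163840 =0.00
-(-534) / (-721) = -534 / 721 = -0.74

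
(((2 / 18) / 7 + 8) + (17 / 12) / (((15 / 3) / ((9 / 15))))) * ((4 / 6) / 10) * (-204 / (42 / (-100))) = 1753414 / 6615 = 265.07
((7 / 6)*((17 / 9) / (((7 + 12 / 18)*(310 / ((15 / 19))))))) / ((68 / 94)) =329 / 325128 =0.00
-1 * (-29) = 29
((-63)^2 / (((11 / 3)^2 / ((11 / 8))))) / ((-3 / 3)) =-35721 / 88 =-405.92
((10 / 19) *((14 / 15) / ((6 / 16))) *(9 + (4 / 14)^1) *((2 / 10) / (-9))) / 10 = -208 / 7695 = -0.03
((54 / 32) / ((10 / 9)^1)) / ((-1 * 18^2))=-3 / 640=-0.00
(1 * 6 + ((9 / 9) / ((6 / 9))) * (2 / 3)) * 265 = 1855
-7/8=-0.88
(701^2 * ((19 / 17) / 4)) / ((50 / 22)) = 102702809 / 1700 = 60413.42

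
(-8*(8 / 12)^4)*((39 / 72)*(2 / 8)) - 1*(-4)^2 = -3940 / 243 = -16.21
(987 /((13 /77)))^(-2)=169 /5775848001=0.00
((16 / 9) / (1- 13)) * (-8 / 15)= 32 / 405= 0.08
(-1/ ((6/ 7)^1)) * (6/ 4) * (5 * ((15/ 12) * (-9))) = 1575/ 16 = 98.44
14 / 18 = 7 / 9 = 0.78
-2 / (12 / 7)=-7 / 6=-1.17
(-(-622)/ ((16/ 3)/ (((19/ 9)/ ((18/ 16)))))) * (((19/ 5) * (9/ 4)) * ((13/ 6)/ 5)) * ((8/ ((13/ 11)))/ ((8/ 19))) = 23464639/ 1800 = 13035.91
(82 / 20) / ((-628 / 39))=-1599 / 6280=-0.25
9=9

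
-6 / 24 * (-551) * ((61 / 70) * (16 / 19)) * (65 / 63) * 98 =91988 / 9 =10220.89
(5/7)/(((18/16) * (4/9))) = 10/7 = 1.43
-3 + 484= 481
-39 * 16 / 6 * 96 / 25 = -9984 / 25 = -399.36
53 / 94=0.56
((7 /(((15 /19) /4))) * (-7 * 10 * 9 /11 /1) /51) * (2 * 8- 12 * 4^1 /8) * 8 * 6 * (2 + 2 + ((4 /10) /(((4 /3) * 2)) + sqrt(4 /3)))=-14836416 /187- 2383360 * sqrt(3) /187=-101414.53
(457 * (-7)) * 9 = -28791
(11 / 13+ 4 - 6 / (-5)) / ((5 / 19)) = 7467 / 325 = 22.98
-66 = -66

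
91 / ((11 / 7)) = 637 / 11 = 57.91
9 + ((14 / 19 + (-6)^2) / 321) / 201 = 11033789 / 1225899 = 9.00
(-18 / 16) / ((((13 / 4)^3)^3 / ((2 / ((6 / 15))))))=-1474560 / 10604499373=-0.00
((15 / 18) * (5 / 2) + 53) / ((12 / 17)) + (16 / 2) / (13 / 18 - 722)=145869235 / 1869552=78.02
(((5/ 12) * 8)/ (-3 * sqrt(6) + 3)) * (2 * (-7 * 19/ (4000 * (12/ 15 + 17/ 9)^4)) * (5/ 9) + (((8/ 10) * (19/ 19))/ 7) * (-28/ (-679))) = -46646648161 * sqrt(6)/ 52397884871640-46646648161/ 52397884871640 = -0.00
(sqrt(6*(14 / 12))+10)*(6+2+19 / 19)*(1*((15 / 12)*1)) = 45*sqrt(7) / 4+225 / 2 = 142.26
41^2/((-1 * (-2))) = 1681/2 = 840.50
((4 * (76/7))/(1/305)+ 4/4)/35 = 92727/245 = 378.48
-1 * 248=-248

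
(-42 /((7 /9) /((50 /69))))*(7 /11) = -24.90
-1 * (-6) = 6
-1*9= -9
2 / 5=0.40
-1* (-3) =3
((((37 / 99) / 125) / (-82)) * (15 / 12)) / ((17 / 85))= -0.00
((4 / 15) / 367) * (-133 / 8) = -133 / 11010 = -0.01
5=5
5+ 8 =13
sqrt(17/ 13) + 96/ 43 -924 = -39636/ 43 + sqrt(221)/ 13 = -920.62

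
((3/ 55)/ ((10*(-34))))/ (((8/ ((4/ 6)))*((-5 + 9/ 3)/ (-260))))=-0.00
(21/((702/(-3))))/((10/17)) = -119/780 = -0.15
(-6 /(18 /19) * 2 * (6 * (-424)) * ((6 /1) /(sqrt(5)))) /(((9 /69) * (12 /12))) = 1482304 * sqrt(5) /5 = 662906.50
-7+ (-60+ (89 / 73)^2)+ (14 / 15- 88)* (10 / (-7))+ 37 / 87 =59.29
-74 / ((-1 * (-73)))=-74 / 73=-1.01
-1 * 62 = -62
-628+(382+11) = -235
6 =6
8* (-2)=-16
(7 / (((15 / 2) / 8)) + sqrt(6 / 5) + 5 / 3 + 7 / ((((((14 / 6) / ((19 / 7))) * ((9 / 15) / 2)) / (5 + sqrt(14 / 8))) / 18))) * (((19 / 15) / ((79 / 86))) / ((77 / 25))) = 1634 * sqrt(30) / 18249 + 4656900 * sqrt(7) / 42581 + 420688006 / 383229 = 1387.59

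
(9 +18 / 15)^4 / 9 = 751689 / 625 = 1202.70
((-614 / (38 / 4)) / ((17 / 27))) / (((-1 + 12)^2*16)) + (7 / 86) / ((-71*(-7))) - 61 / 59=-30602638265 / 28159614164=-1.09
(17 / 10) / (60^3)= 17 / 2160000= 0.00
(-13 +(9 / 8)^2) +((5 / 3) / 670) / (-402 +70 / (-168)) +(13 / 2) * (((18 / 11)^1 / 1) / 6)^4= -322416505403 / 27560686912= -11.70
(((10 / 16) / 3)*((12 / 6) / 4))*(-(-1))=0.10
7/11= 0.64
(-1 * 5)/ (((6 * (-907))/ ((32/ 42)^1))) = 40/ 57141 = 0.00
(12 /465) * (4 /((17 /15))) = 48 /527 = 0.09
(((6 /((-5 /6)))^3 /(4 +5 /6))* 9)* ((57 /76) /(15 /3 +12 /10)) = -1889568 /22475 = -84.07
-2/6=-1/3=-0.33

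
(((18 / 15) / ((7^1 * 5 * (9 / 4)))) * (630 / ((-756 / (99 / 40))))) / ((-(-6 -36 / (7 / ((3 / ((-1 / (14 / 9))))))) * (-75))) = -11 / 472500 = -0.00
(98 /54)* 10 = 490 /27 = 18.15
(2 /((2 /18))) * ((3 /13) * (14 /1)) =58.15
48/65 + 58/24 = 3.16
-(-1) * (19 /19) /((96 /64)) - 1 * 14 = -40 /3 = -13.33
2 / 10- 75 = -374 / 5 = -74.80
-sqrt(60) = -2*sqrt(15) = -7.75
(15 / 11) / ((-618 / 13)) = -65 / 2266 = -0.03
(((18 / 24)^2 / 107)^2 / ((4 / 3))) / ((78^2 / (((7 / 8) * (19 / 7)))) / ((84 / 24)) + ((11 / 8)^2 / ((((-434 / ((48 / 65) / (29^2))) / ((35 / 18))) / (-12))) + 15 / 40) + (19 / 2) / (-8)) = 3651217479 / 128787632027433664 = 0.00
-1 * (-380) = 380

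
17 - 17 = 0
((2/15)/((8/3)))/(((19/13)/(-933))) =-12129/380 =-31.92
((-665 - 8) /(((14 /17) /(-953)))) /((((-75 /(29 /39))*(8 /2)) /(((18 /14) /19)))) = -316194917 /2420600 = -130.63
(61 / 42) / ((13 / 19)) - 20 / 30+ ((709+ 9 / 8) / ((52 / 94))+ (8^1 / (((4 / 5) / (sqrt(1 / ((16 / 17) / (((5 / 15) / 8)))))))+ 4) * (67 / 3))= 335 * sqrt(102) / 72+ 6003715 / 4368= 1421.47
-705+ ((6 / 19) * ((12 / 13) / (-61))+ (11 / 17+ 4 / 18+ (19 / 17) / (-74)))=-120120046897 / 170588574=-704.15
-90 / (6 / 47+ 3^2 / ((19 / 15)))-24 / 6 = -35402 / 2153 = -16.44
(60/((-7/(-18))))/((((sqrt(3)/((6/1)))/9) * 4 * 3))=1620 * sqrt(3)/7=400.85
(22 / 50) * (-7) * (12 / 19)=-924 / 475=-1.95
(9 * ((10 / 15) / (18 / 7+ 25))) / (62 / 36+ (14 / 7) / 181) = 136836 / 1089871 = 0.13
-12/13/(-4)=3/13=0.23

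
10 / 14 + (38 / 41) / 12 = 1363 / 1722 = 0.79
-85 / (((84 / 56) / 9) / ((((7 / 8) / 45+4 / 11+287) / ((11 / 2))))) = -19346629 / 726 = -26648.25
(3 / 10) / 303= 1 / 1010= 0.00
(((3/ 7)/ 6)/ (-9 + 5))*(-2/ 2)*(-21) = -3/ 8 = -0.38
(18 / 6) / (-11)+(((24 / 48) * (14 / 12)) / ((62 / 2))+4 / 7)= 9095 / 28644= 0.32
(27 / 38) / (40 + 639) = 0.00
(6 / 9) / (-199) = -2 / 597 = -0.00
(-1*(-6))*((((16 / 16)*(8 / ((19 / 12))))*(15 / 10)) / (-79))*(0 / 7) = 0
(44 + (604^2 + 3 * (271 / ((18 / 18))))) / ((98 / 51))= 2664189 / 14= 190299.21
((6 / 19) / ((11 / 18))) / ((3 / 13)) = 468 / 209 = 2.24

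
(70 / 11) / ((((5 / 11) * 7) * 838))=1 / 419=0.00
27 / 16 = 1.69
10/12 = 5/6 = 0.83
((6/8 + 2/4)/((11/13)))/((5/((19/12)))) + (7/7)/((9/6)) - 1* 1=71/528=0.13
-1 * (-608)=608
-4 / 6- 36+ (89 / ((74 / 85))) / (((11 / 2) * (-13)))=-604705 / 15873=-38.10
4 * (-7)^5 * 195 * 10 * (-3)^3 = 3539554200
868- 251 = 617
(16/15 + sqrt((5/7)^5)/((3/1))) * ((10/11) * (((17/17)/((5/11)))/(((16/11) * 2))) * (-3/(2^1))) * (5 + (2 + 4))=-121/10 - 3025 * sqrt(35)/10976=-13.73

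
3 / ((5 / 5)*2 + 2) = 3 / 4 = 0.75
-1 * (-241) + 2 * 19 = 279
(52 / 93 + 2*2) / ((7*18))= 212 / 5859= 0.04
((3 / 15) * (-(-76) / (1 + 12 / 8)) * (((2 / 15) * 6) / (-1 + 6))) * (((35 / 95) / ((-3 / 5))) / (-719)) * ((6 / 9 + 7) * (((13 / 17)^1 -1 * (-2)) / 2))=121072 / 13750875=0.01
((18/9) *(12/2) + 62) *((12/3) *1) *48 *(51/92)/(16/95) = 1075590/23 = 46764.78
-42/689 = -0.06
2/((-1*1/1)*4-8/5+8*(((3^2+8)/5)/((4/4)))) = 5/54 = 0.09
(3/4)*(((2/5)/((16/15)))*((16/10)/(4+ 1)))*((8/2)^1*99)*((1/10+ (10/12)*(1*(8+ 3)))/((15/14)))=192654/625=308.25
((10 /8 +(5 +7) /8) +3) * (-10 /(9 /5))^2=14375 /81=177.47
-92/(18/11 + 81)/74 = -506/33633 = -0.02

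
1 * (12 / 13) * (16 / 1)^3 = 49152 / 13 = 3780.92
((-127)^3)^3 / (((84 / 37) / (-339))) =35934669603935892565547 / 28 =1283381057283424734483.82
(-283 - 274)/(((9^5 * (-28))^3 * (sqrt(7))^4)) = 557/221466384455345007552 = 0.00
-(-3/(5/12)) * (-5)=-36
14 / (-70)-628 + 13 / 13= -3136 / 5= -627.20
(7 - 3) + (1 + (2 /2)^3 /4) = 21 /4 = 5.25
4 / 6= 2 / 3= 0.67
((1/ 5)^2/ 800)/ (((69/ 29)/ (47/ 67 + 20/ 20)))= 551/ 15410000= 0.00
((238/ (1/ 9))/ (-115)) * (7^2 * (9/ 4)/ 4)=-472311/ 920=-513.38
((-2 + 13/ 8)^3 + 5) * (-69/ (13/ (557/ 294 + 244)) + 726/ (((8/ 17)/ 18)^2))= 1053384198443/ 200704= 5248446.46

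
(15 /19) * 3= 45 /19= 2.37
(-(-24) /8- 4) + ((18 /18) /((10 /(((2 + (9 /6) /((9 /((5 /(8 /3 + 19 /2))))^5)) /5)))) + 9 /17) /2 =-51047314693532 /71365489589025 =-0.72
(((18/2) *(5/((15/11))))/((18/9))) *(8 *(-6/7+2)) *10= 1508.57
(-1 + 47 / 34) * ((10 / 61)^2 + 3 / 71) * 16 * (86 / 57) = 163344272 / 256001079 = 0.64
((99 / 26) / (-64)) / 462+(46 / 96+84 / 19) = 6506693 / 1327872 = 4.90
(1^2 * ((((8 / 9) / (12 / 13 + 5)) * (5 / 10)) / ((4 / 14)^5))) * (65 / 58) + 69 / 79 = 163448339 / 3628944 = 45.04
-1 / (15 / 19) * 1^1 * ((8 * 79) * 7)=-84056 / 15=-5603.73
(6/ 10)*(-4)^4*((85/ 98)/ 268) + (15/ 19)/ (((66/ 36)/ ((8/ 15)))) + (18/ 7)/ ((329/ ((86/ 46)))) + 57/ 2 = 43378125207/ 1483449814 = 29.24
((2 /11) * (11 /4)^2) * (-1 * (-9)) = 12.38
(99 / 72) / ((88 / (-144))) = -9 / 4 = -2.25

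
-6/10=-0.60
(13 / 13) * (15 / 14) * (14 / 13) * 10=150 / 13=11.54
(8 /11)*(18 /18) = 8 /11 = 0.73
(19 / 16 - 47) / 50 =-733 / 800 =-0.92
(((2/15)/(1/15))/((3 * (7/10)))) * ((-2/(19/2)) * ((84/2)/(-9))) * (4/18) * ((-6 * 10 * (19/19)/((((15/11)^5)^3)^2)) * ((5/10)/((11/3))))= -203047590037950921525047898226048/1311577245152927152812480926513671875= -0.00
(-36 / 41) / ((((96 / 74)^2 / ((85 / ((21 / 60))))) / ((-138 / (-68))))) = -257.13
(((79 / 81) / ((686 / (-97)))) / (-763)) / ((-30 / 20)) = -7663 / 63595287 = -0.00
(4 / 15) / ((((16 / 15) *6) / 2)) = 0.08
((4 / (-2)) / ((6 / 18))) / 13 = -6 / 13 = -0.46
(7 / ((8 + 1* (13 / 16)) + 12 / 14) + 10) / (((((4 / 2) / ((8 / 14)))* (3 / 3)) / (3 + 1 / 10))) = 9.50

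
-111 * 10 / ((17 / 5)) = -5550 / 17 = -326.47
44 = 44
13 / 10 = 1.30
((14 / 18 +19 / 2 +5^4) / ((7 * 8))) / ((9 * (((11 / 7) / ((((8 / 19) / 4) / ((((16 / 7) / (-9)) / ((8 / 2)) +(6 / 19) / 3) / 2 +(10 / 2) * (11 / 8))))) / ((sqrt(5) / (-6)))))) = -16009 * sqrt(5) / 7844958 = -0.00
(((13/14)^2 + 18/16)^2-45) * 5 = -31540195/153664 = -205.25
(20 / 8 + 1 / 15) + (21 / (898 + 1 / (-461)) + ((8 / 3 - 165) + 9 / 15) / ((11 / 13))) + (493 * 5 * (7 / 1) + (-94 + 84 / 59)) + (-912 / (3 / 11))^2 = 30089306008110231 / 2686710730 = 11199309.87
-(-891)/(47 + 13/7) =693/38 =18.24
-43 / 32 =-1.34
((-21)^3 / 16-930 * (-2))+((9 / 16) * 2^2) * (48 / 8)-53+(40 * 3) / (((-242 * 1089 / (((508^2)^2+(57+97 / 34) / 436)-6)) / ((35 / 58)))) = -691017149199319883 / 37764644016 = -18297991.87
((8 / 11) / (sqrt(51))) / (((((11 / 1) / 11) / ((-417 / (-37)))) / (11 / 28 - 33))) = -37.42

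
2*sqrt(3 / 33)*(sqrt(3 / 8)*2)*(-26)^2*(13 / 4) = 2197*sqrt(66) / 11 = 1622.59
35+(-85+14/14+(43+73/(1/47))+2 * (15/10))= 3428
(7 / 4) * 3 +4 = 37 / 4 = 9.25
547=547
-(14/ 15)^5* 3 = -537824/ 253125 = -2.12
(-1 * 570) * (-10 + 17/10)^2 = -392673/10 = -39267.30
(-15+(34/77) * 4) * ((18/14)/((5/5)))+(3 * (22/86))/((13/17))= -4824210/301301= -16.01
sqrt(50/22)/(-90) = -sqrt(11)/198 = -0.02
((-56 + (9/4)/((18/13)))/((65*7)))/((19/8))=-87/1729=-0.05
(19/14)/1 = 19/14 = 1.36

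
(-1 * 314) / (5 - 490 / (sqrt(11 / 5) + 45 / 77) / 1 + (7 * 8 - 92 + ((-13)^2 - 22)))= 1168092089 / 1101728409 + 228058985 * sqrt(55) / 1101728409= 2.60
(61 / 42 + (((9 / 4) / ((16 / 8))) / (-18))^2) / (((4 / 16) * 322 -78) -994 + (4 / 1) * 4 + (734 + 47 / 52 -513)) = -101777 / 52667328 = -0.00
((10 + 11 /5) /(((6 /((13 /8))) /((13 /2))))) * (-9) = -30927 /160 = -193.29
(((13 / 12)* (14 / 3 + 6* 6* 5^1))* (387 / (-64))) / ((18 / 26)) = -2012959 / 1152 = -1747.36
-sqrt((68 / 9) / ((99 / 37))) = -2 *sqrt(6919) / 99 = -1.68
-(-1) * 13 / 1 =13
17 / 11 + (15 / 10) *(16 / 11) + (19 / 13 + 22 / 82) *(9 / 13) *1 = 375367 / 76219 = 4.92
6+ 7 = 13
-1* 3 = -3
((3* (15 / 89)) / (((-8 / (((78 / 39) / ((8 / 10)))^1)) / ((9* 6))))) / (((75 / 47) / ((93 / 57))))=-118017 / 13528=-8.72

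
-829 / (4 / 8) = -1658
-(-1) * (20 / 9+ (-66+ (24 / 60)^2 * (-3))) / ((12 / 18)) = -7229 / 75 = -96.39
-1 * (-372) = 372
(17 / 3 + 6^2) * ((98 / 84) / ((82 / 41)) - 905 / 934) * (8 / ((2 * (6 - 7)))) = 270125 / 4203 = 64.27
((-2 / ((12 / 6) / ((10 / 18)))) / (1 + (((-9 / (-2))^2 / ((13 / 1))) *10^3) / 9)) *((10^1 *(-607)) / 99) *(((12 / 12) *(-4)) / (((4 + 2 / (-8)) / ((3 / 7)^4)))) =-1262560 / 179304279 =-0.01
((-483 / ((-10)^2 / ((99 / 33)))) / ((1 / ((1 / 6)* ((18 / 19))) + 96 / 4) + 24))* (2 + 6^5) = -16905483 / 8150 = -2074.29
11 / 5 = 2.20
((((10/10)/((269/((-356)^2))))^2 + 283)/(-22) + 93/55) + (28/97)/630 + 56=-69799189643713/6948826830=-10044.74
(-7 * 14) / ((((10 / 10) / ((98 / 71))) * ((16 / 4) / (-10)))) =24010 / 71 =338.17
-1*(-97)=97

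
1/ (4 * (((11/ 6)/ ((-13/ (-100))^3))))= 6591/ 22000000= 0.00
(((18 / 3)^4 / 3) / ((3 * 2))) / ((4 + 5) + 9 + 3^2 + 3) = 12 / 5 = 2.40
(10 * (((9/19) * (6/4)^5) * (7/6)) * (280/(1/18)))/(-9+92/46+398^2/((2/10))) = 8037225/30096494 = 0.27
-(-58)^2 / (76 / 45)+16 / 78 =-1475803 / 741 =-1991.64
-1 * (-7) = 7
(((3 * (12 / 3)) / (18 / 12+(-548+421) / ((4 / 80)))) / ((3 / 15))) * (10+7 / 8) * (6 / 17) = -7830 / 86309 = -0.09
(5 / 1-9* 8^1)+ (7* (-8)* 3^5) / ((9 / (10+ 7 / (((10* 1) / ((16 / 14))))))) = -81983 / 5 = -16396.60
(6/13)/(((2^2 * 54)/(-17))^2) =289/101088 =0.00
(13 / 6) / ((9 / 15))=65 / 18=3.61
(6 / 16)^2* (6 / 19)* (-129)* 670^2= -390879675 / 152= -2571576.81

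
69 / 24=23 / 8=2.88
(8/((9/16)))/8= 1.78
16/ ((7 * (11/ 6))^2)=576/ 5929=0.10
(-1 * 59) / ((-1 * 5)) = 59 / 5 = 11.80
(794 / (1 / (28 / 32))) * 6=8337 / 2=4168.50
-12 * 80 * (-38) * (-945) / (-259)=4924800 / 37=133102.70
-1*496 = -496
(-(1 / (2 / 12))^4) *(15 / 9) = -2160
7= 7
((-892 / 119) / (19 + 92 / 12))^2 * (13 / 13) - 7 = -39203239 / 5664400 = -6.92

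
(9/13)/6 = 3/26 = 0.12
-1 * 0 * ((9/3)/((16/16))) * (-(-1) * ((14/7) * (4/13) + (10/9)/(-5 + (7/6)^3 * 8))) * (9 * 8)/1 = 0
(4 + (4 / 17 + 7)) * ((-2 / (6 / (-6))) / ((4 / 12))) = 1146 / 17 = 67.41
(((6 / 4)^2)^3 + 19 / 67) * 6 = 150177 / 2144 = 70.05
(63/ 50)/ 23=63/ 1150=0.05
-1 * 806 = -806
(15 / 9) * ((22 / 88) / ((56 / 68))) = 85 / 168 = 0.51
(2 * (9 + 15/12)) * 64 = 1312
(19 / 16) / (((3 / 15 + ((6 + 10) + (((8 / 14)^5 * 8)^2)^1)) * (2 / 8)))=26835148655 / 92864157956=0.29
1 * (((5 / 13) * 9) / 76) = 45 / 988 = 0.05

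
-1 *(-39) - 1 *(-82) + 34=155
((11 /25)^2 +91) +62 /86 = 2470203 /26875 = 91.91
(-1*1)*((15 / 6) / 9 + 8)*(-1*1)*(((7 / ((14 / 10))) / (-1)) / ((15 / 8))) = -596 / 27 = -22.07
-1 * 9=-9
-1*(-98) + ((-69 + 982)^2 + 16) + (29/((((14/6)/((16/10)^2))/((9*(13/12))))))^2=28478728819/30625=929917.68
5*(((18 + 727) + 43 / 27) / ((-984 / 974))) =-24542365 / 6642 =-3695.03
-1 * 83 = -83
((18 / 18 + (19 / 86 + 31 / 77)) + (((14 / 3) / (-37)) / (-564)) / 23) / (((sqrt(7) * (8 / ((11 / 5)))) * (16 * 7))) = 193504645 * sqrt(7) / 339791473728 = 0.00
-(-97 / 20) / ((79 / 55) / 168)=44814 / 79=567.27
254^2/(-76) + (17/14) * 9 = -837.97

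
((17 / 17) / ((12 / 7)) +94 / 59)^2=4.74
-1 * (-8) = 8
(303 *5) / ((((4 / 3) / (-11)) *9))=-5555 / 4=-1388.75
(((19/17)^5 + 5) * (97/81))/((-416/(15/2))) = -0.15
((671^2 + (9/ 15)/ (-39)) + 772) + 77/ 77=29315909/ 65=451013.98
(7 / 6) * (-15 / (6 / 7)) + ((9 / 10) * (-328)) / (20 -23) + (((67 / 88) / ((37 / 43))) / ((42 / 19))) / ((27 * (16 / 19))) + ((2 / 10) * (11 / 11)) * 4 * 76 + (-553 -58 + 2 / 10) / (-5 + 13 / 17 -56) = 87989773969 / 590768640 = 148.94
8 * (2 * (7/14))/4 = 2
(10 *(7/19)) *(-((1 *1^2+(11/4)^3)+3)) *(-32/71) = 55545/1349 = 41.17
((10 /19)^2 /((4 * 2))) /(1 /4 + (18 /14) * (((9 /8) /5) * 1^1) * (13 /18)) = 7000 /92777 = 0.08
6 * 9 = 54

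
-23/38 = -0.61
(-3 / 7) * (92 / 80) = -69 / 140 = -0.49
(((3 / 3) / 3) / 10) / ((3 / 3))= 1 / 30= 0.03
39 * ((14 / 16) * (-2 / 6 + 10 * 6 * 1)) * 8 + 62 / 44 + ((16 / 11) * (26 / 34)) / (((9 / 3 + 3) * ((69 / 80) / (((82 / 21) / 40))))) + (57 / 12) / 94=4979124535615 / 305646264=16290.48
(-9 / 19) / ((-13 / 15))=135 / 247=0.55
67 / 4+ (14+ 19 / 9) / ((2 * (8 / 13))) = 4297 / 144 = 29.84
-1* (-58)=58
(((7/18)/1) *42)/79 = 49/237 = 0.21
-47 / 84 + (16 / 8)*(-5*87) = -73127 / 84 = -870.56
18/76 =9/38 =0.24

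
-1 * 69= -69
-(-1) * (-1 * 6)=-6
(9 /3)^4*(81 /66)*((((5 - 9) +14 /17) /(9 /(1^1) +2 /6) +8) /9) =442989 /5236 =84.60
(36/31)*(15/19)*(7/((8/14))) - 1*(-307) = 318.23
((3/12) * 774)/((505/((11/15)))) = 1419/5050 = 0.28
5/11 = 0.45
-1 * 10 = -10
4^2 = 16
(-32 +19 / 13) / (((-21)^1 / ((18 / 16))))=1191 / 728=1.64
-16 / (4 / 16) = -64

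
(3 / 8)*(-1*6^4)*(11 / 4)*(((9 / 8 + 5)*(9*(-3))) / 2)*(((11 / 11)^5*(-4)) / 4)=-3536379 / 32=-110511.84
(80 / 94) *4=160 / 47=3.40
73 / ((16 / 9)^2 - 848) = -5913 / 68432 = -0.09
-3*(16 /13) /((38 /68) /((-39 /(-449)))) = -4896 /8531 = -0.57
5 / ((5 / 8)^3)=512 / 25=20.48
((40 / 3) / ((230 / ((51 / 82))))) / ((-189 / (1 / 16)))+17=24238855 / 1425816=17.00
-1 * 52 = -52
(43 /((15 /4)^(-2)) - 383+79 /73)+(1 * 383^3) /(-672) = -83381.23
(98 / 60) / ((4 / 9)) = 147 / 40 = 3.68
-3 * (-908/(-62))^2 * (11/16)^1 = -1700457/3844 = -442.37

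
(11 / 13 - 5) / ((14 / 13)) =-27 / 7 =-3.86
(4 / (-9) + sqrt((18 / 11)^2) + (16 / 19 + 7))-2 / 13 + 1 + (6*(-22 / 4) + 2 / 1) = -516443 / 24453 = -21.12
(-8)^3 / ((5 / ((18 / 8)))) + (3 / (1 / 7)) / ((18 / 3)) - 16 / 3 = -6967 / 30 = -232.23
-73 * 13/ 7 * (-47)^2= -2096341/ 7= -299477.29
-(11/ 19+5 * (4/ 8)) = -117/ 38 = -3.08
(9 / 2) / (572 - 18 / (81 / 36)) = 3 / 376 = 0.01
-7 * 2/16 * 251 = -1757/8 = -219.62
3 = 3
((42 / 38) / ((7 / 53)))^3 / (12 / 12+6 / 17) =68334543 / 157757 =433.16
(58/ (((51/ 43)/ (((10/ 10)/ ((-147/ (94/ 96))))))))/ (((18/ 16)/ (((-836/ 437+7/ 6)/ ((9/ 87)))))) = 175065083/ 83801466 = 2.09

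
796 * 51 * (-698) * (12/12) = -28336008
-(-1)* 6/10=3/5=0.60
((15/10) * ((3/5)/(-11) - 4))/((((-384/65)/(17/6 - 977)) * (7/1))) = -2420665/16896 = -143.27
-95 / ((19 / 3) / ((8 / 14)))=-60 / 7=-8.57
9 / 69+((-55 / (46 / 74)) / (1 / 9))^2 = 335439294 / 529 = 634100.74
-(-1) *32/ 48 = 2/ 3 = 0.67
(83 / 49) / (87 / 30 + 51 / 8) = 3320 / 18179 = 0.18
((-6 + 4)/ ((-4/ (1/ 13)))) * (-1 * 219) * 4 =-438/ 13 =-33.69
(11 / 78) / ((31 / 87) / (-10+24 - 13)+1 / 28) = 4466 / 12415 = 0.36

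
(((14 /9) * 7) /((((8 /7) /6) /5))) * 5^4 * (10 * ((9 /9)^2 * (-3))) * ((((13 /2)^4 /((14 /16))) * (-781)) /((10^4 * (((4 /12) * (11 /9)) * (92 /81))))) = 5432711336325 /2944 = 1845350318.05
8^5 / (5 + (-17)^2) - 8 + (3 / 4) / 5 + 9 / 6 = 309011 / 2940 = 105.11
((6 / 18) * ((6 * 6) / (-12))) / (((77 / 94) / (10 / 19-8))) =13348 / 1463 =9.12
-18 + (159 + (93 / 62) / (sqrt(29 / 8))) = 3 * sqrt(58) / 29 + 141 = 141.79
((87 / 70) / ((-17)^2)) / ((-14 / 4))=-0.00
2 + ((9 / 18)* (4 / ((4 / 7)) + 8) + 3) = 25 / 2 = 12.50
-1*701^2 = -491401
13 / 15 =0.87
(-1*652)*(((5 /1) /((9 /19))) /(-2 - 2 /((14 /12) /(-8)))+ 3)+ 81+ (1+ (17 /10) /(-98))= -890136353 /361620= -2461.52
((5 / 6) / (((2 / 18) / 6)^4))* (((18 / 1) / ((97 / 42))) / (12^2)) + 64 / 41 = 1525241878 / 3977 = 383515.68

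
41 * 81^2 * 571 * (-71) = -10905569541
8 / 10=4 / 5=0.80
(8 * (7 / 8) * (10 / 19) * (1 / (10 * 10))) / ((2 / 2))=7 / 190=0.04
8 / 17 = 0.47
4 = 4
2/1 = 2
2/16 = 1/8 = 0.12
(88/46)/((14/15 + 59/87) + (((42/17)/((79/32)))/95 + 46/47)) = 4590916572/6241277171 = 0.74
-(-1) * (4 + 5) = 9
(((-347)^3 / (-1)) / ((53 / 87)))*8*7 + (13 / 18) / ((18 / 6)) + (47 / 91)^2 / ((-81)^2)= 22119663815817362533 / 5759153946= 3840783563.56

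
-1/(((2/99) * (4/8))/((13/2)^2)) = -16731/4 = -4182.75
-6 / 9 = -0.67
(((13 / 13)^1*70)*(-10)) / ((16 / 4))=-175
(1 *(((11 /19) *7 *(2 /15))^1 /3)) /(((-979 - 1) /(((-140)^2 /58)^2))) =-3018400 /143811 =-20.99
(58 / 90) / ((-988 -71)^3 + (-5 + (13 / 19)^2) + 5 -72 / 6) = -10469 / 19293348104190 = -0.00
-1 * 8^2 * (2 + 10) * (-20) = 15360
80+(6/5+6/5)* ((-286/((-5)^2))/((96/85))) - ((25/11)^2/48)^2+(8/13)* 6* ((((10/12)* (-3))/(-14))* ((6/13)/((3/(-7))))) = 7834165021151/142521350400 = 54.97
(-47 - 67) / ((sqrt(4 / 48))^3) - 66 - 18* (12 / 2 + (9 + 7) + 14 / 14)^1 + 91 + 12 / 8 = -2736* sqrt(3) - 775 / 2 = -5126.39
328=328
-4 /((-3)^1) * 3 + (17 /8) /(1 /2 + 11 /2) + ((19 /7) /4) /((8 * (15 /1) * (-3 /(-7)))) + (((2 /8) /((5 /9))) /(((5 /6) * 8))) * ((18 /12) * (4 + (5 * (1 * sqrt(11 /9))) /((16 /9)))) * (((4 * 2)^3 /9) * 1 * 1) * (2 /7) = 54 * sqrt(11) /35 + 551891 /50400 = 16.07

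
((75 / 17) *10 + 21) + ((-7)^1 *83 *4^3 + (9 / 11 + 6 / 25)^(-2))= -53434203676 / 1439577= -37117.99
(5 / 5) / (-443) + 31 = 13732 / 443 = 31.00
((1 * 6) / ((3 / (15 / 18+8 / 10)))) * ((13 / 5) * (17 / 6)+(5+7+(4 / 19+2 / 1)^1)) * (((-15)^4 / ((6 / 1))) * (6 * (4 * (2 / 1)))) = 542385900 / 19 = 28546626.32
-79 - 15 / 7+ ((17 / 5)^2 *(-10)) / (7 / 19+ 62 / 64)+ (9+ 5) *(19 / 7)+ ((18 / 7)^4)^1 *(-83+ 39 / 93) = -3740.17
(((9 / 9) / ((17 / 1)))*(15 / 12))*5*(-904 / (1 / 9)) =-50850 / 17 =-2991.18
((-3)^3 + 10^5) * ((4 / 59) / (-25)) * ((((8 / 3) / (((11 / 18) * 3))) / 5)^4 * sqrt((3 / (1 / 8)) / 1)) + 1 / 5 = 1 / 5 - 52414644224 * sqrt(6) / 13497171875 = -9.31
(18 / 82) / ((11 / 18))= 162 / 451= 0.36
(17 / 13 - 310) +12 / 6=-3987 / 13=-306.69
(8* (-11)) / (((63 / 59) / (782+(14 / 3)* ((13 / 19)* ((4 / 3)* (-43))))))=-531754256 / 10773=-49359.90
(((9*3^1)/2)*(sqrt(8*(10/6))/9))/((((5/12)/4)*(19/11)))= 528*sqrt(30)/95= 30.44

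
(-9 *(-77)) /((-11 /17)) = -1071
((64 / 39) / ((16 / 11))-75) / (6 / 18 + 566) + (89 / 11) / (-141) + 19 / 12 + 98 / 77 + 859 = 118072458389 / 137027748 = 861.67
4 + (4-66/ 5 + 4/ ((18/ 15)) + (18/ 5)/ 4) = -29/ 30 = -0.97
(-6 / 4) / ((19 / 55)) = -165 / 38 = -4.34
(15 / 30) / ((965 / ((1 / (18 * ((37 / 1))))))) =1 / 1285380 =0.00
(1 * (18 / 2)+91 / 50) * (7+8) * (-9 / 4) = -14607 / 40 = -365.18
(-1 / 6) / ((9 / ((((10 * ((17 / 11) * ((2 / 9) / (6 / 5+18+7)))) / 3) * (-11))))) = 850 / 95499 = 0.01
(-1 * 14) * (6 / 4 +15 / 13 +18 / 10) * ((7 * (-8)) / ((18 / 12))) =151312 / 65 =2327.88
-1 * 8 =-8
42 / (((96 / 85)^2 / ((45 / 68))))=44625 / 2048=21.79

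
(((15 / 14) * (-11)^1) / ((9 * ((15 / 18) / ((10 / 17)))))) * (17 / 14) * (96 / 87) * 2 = -3520 / 1421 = -2.48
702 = 702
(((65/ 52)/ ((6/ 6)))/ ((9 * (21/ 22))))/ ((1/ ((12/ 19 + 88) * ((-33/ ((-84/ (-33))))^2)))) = 339012355/ 156408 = 2167.49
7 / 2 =3.50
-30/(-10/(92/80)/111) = 382.95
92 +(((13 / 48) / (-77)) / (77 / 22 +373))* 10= 64010959 / 695772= 92.00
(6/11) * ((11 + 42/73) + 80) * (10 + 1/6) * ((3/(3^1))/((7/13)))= 757315/803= 943.11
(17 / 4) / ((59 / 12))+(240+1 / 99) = 1406948 / 5841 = 240.87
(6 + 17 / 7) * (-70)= -590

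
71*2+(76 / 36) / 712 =909955 / 6408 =142.00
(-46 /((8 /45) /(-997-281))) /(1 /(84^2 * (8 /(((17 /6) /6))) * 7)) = 276701421854.12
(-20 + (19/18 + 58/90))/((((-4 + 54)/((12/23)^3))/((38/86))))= -1502064/65397625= -0.02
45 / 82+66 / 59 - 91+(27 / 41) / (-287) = -124042003 / 1388506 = -89.33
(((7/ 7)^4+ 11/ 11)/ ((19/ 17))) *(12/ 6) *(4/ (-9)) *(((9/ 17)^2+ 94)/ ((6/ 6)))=-435952/ 2907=-149.97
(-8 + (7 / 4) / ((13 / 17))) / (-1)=297 / 52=5.71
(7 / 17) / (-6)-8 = -823 / 102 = -8.07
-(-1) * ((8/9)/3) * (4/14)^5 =256/453789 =0.00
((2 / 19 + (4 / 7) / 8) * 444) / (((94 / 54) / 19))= 5994 / 7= 856.29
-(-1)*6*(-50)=-300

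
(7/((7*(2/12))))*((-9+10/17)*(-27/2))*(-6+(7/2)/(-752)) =-104606073/25568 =-4091.29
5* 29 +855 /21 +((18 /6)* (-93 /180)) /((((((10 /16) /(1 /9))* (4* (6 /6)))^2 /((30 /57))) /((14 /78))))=1950679462 /10503675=185.71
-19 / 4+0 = -4.75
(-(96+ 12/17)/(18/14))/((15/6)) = -30.09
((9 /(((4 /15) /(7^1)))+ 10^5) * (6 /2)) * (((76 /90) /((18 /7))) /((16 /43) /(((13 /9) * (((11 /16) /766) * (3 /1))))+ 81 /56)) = 918118983782 /902939319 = 1016.81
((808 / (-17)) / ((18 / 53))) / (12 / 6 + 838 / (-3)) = 5353 / 10608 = 0.50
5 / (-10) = -1 / 2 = -0.50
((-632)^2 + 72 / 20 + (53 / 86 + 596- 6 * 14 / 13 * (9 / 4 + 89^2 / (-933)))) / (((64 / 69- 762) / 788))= -9454042875998997 / 22823765965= -414219.23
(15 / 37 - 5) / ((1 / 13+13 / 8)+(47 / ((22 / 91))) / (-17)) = 661232 / 1400857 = 0.47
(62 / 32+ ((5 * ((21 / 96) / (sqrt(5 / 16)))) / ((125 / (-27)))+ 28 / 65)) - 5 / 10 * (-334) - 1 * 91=81503 / 1040 - 189 * sqrt(5) / 1000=77.95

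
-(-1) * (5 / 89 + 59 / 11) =5306 / 979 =5.42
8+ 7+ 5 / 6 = 95 / 6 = 15.83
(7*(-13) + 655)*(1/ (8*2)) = 35.25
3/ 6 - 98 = -195/ 2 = -97.50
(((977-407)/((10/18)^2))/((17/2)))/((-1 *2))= -9234/85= -108.64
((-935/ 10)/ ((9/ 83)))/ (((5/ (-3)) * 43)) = 15521/ 1290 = 12.03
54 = 54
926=926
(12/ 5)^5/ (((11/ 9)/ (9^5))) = 132239526912/ 34375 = 3846968.06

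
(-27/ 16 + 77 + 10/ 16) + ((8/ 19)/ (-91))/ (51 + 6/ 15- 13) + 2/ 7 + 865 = 11159141/ 11856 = 941.22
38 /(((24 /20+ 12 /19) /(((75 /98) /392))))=45125 /1114064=0.04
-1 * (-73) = 73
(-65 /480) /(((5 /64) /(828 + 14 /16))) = -86203 /60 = -1436.72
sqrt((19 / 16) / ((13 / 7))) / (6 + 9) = sqrt(1729) / 780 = 0.05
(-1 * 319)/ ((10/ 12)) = -1914/ 5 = -382.80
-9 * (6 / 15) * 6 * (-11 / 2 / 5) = 594 / 25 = 23.76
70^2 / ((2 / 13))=31850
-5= -5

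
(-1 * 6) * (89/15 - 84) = 2342/5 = 468.40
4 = 4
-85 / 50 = -17 / 10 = -1.70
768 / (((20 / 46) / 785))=1386624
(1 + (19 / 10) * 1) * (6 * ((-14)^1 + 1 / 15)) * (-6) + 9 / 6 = 72807 / 50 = 1456.14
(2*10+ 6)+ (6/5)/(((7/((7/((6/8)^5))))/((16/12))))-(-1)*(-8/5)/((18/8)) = 38918/1215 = 32.03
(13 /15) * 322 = 4186 /15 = 279.07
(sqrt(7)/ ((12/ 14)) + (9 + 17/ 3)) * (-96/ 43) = -1408/ 43 - 112 * sqrt(7)/ 43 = -39.64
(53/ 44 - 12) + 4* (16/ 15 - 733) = -1939429/ 660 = -2938.53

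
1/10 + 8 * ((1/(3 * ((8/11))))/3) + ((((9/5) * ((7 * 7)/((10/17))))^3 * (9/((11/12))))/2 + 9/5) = 102392674769689/6187500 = 16548311.07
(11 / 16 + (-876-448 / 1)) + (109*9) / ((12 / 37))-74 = 26039 / 16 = 1627.44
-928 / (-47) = 928 / 47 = 19.74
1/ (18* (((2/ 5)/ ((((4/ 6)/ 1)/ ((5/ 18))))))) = 1/ 3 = 0.33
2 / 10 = 1 / 5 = 0.20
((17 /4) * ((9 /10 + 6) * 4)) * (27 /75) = 10557 /250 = 42.23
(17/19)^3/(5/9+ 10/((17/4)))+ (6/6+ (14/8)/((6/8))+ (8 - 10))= 14464087/9156765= 1.58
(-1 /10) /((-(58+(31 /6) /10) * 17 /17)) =6 /3511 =0.00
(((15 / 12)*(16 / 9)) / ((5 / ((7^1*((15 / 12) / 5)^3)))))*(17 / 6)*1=119 / 864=0.14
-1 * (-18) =18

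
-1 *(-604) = 604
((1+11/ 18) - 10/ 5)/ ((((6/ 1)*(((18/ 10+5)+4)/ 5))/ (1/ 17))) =-175/ 99144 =-0.00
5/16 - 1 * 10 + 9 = -11/16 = -0.69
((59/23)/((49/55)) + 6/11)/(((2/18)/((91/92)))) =30.49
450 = 450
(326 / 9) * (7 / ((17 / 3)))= 2282 / 51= 44.75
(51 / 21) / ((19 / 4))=68 / 133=0.51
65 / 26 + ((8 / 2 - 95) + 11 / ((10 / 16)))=-70.90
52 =52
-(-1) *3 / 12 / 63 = 1 / 252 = 0.00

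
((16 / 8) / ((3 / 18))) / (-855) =-4 / 285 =-0.01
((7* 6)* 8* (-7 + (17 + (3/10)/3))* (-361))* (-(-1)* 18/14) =-7875576/5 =-1575115.20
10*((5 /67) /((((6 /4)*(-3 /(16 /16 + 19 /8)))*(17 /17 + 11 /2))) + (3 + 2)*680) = 29613925 /871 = 33999.91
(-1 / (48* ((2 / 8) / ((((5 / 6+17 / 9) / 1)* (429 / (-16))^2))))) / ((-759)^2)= -8281 / 29251584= -0.00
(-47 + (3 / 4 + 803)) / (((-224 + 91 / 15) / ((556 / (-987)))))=2103765 / 1075501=1.96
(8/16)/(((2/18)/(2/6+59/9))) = 31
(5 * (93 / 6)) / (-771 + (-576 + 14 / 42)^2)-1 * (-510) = 607020639 / 1190236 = 510.00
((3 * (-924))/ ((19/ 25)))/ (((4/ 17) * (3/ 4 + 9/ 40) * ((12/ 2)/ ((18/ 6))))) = -7949.39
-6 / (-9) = 2 / 3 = 0.67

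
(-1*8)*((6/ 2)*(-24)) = 576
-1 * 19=-19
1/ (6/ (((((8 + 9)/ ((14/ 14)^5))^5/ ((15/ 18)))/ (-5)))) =-1419857/ 25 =-56794.28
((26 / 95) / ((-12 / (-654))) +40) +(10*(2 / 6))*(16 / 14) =58.73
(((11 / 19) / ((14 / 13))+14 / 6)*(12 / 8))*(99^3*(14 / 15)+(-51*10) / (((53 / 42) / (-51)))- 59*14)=20065109512 / 5035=3985126.02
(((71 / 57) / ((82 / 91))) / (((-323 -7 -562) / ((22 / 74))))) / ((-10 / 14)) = 497497 / 771303480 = 0.00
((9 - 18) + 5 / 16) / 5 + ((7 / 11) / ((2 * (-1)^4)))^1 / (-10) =-1557 / 880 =-1.77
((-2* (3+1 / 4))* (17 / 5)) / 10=-221 / 100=-2.21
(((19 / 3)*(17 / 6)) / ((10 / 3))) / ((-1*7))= -323 / 420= -0.77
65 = 65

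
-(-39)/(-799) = -39/799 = -0.05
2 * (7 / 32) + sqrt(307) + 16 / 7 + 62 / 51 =22499 / 5712 + sqrt(307) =21.46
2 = 2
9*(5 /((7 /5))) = 225 /7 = 32.14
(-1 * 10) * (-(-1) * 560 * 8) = -44800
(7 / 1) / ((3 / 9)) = 21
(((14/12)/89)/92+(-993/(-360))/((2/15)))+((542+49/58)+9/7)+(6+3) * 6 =12342927703/19945968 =618.82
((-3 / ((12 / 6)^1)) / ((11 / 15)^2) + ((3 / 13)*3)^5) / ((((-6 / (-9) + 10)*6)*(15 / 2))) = -78777639 / 14376464960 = -0.01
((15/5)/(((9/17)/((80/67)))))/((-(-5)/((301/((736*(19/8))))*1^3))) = 20468/87837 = 0.23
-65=-65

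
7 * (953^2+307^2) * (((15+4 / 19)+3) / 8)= 606988319 / 38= 15973376.82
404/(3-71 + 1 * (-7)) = -404/75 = -5.39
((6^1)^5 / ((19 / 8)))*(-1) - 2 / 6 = -186643 / 57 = -3274.44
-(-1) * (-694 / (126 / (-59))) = 20473 / 63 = 324.97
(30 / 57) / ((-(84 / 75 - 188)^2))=-3125 / 207362048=-0.00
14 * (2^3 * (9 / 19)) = 53.05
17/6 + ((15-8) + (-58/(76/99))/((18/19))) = -69.92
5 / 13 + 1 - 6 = -60 / 13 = -4.62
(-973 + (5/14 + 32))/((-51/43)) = 566267/714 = 793.09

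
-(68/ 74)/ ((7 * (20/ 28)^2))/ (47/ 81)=-19278/ 43475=-0.44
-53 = -53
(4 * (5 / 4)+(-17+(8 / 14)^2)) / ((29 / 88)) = -50336 / 1421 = -35.42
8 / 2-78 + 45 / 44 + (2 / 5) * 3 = -15791 / 220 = -71.78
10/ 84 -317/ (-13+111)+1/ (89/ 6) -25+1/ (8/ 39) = -2425403/ 104664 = -23.17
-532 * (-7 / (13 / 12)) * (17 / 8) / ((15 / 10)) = 63308 / 13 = 4869.85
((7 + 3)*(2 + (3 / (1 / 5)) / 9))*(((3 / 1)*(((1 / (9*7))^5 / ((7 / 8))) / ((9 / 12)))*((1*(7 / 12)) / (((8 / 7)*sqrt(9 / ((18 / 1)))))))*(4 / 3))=440*sqrt(2) / 3827969523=0.00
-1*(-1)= 1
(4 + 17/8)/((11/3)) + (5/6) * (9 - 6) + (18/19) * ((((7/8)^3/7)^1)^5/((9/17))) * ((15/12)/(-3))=184005205817211337/44121202599395328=4.17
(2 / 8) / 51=1 / 204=0.00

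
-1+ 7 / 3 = 4 / 3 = 1.33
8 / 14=4 / 7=0.57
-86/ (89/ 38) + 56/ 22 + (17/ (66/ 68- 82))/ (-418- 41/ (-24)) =-920869677792/ 26947175695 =-34.17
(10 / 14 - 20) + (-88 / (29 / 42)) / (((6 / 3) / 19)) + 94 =-230617 / 203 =-1136.04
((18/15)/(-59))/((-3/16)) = 32/295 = 0.11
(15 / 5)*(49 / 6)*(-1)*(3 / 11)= -147 / 22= -6.68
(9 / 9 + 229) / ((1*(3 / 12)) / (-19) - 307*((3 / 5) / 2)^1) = -87400 / 35003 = -2.50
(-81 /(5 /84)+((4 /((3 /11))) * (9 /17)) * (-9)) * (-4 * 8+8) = 2918592 /85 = 34336.38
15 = 15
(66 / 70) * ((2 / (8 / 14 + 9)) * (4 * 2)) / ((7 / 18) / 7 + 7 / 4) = 19008 / 21775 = 0.87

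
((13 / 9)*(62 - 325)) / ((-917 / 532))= 220.39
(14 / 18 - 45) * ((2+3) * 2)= -3980 / 9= -442.22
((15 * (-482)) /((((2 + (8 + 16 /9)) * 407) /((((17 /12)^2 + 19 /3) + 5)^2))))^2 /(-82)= -19773500229459564025 /22504887697932288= -878.63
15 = 15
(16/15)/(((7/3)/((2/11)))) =32/385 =0.08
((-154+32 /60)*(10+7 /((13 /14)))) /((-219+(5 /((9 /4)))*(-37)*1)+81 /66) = 8.97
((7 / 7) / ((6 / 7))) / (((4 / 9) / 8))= 21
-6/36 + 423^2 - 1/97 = 104136575/582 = 178928.82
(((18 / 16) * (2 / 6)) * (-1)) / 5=-0.08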